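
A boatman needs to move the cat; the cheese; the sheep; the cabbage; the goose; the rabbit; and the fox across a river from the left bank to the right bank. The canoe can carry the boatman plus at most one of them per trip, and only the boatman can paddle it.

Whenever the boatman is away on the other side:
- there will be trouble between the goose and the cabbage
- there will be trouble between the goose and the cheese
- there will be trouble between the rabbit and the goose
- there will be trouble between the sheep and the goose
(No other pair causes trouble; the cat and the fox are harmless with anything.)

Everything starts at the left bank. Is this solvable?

No

Following every safe sequence of crossings from the start, the most of the 7 that can be at the right bank as the canoe arrives there on crossings 1, 3, 5, 7 is 1, 2, 3, 4 respectively; the best ever achieved is 4 of 7.
From crossing 9 on, no configuration arises that was not already reachable earlier: only 44 distinct safe configurations (who is on which side, and where the canoe is) can ever be reached, none of them has everyone across, and every continuation just revisits them. So no valid plan exists.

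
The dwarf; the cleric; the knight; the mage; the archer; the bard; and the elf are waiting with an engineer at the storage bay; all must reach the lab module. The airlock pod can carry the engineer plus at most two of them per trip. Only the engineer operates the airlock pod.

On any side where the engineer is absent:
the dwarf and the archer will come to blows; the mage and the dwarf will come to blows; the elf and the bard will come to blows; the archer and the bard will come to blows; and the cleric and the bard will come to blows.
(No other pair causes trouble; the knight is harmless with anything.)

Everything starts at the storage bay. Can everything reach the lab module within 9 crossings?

Yes

Yes — this plan uses 9 crossings (≤ 9):
1. Engineer goes to the lab module with the bard and the dwarf.
2. Engineer goes back to the storage bay alone.
3. Engineer goes to the lab module with the cleric.
4. Engineer goes back to the storage bay with the bard.
5. Engineer goes to the lab module with the archer and the elf.
6. Engineer goes back to the storage bay with the dwarf.
7. Engineer goes to the lab module with the knight and the mage.
8. Engineer goes back to the storage bay alone.
9. Engineer goes to the lab module with the bard and the dwarf.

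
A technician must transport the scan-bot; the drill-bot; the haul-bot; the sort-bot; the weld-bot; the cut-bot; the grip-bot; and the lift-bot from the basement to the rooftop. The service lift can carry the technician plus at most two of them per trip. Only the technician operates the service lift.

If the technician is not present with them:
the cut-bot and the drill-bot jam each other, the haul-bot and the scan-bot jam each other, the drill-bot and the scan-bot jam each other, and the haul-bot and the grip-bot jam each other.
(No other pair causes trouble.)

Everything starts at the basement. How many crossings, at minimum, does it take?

9

Counting alone: the technician can take at most 2 across per trip to the rooftop, so moving all 8 needs at least 4 loaded trips out, with a return between consecutive ones — at least 7 crossings.
The safety rule pushes this higher. Following every safe sequence of crossings, the most of the 8 that can be at the rooftop as the service lift arrives there on crossing 7 is 7 — never all 8.
So no plan with fewer than 9 crossings exists, and this one achieves 9:
1. Technician goes to the rooftop with the drill-bot and the haul-bot.
2. Technician goes back to the basement alone.
3. Technician goes to the rooftop with the scan-bot and the sort-bot.
4. Technician goes back to the basement with the drill-bot and the haul-bot.
5. Technician goes to the rooftop with the cut-bot and the grip-bot.
6. Technician goes back to the basement alone.
7. Technician goes to the rooftop with the lift-bot and the weld-bot.
8. Technician goes back to the basement alone.
9. Technician goes to the rooftop with the drill-bot and the haul-bot.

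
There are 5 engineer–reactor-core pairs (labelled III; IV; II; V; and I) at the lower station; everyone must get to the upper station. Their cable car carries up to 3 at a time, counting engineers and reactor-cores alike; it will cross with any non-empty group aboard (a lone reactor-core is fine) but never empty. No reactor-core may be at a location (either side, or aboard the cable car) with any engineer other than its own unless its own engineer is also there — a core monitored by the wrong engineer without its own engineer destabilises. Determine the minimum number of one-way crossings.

11

Counting alone: each trip to the upper station takes at most 3 across and each return brings at least 1 back, so after t trips out (and t−1 returns) at most 3t − (t−1) of the 10 are across; that first reaches 10 at t = 5, so at least 9 crossings are needed.
The safety rule pushes this higher. Following every safe sequence of crossings, the most of the 10 that can be at the upper station as the cable car arrives there on crossing 9 is 9 — never all 10.
So no plan with fewer than 11 crossings exists, and this one achieves 11:
1. engineer III and reactor-core III cross → the upper station.
2. engineer III crosses ← the lower station.
3. reactor-core II, reactor-core IV, and reactor-core V cross → the upper station.
4. reactor-core III crosses ← the lower station.
5. engineer II, engineer IV, and engineer V cross → the upper station.
6. engineer IV and reactor-core IV cross ← the lower station.
7. engineer I, engineer III, and engineer IV cross → the upper station.
8. reactor-core II crosses ← the lower station.
9. reactor-core III and reactor-core IV cross → the upper station.
10. reactor-core III crosses ← the lower station.
11. reactor-core I, reactor-core II, and reactor-core III cross → the upper station.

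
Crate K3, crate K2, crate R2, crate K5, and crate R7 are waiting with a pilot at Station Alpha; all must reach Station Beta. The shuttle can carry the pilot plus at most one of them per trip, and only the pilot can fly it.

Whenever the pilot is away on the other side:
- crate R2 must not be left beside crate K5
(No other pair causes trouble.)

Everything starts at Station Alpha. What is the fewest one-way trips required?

Counting alone: the pilot can take at most 1 across per trip to Station Beta, so moving all 5 needs at least 5 loaded trips out, with a return between consecutive ones — at least 9 crossings.
The plan below uses exactly 9 crossings, so it is optimal:
1. Pilot goes to Station Beta with crate R2.  [Station Alpha: crate K2, crate K3, crate K5, crate R7 | Station Beta: crate R2]
2. Pilot goes back to Station Alpha alone.  [Station Alpha: crate K2, crate K3, crate K5, crate R7 | Station Beta: crate R2]
3. Pilot goes to Station Beta with crate K3.  [Station Alpha: crate K2, crate K5, crate R7 | Station Beta: crate K3, crate R2]
4. Pilot goes back to Station Alpha alone.  [Station Alpha: crate K2, crate K5, crate R7 | Station Beta: crate K3, crate R2]
5. Pilot goes to Station Beta with crate K2.  [Station Alpha: crate K5, crate R7 | Station Beta: crate K2, crate K3, crate R2]
6. Pilot goes back to Station Alpha alone.  [Station Alpha: crate K5, crate R7 | Station Beta: crate K2, crate K3, crate R2]
7. Pilot goes to Station Beta with crate R7.  [Station Alpha: crate K5 | Station Beta: crate K2, crate K3, crate R2, crate R7]
8. Pilot goes back to Station Alpha alone.  [Station Alpha: crate K5 | Station Beta: crate K2, crate K3, crate R2, crate R7]
9. Pilot goes to Station Beta with crate K5.  [Station Alpha: — | Station Beta: crate K2, crate K3, crate K5, crate R2, crate R7]

9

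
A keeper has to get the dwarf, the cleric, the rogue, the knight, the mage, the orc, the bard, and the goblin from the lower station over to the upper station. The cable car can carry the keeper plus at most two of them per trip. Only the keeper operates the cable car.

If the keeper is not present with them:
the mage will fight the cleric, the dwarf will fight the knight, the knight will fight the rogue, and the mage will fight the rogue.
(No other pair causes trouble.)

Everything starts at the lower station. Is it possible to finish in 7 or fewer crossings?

No

Counting alone: the keeper can take at most 2 across per trip to the upper station, so moving all 8 needs at least 4 loaded trips out, with a return between consecutive ones — at least 7 crossings.
The safety rule pushes this higher. Following every safe sequence of crossings, the most of the 8 that can be at the upper station as the cable car arrives there on crossing 7 is 7 — never all 8.
So the move cannot be finished within 7 crossings. (The shortest complete plan takes 9:)
1. Keeper goes to the upper station with the knight and the mage.
2. Keeper goes back to the lower station alone.
3. Keeper goes to the upper station with the cleric and the dwarf.
4. Keeper goes back to the lower station with the knight and the mage.
5. Keeper goes to the upper station with the orc and the rogue.
6. Keeper goes back to the lower station alone.
7. Keeper goes to the upper station with the bard and the goblin.
8. Keeper goes back to the lower station alone.
9. Keeper goes to the upper station with the knight and the mage.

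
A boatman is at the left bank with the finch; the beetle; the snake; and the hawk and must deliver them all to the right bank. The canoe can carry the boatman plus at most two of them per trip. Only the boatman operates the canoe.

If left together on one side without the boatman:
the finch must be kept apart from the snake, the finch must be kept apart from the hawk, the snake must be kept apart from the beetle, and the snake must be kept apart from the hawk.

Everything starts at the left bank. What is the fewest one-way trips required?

5

Counting alone: the boatman can take at most 2 across per trip to the right bank, so moving all 4 needs at least 2 loaded trips out, with a return between consecutive ones — at least 3 crossings.
The safety rule pushes this higher. Following every safe sequence of crossings, the most of the 4 that can be at the right bank as the canoe arrives there on crossing 3 is 3 — never all 4.
So no plan with fewer than 5 crossings exists, and this one achieves 5:
1. Boatman goes to the right bank with the finch and the snake.  [the left bank: the beetle, the hawk | the right bank: the finch, the snake]
2. Boatman goes back to the left bank with the finch.  [the left bank: the beetle, the finch, the hawk | the right bank: the snake]
3. Boatman goes to the right bank with the beetle and the finch.  [the left bank: the hawk | the right bank: the beetle, the finch, the snake]
4. Boatman goes back to the left bank with the snake.  [the left bank: the hawk, the snake | the right bank: the beetle, the finch]
5. Boatman goes to the right bank with the hawk and the snake.  [the left bank: — | the right bank: the beetle, the finch, the hawk, the snake]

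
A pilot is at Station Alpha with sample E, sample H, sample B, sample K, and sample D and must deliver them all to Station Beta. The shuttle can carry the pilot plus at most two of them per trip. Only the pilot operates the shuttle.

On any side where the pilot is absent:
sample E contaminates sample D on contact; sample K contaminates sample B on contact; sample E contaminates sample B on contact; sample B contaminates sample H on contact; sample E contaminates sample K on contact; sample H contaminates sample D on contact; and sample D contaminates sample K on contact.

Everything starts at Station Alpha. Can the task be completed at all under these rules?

Whatever the first load, the items left behind include a forbidden pair without the pilot. No opening move is safe, so no plan exists.

No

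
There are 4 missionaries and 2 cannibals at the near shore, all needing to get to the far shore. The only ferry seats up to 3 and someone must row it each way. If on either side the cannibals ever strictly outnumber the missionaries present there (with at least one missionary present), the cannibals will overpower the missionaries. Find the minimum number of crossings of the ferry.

Counting alone: each trip to the far shore takes at most 3 across and each return brings at least 1 back, so after t trips out (and t−1 returns) at most 3t − (t−1) of the 6 are across; that first reaches 6 at t = 3, so at least 5 crossings are needed.
The plan below uses exactly 5 crossings, so it is optimal:
1. 2 cannibals → the far shore.  (the near shore: 4M 0C; the far shore: 0M 2C)
2. 1 cannibal ← the near shore.  (the near shore: 4M 1C; the far shore: 0M 1C)
3. 2 missionaries and 1 cannibal → the far shore.  (the near shore: 2M 0C; the far shore: 2M 2C)
4. 1 cannibal ← the near shore.  (the near shore: 2M 1C; the far shore: 2M 1C)
5. 2 missionaries and 1 cannibal → the far shore.  (the near shore: 0M 0C; the far shore: 4M 2C)

5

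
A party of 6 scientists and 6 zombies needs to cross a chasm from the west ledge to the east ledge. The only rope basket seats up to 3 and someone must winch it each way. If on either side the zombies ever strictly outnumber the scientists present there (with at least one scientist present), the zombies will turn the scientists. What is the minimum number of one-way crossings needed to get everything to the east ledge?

Following every safe sequence of crossings from the start, the most of the 12 that can be at the east ledge as the rope basket arrives there on crossings 1, 3, 5 is 3, 5, 6 respectively; the best ever achieved is 6 of 12.
From crossing 7 on, no configuration arises that was not already reachable earlier: only 17 distinct safe configurations (who is on which side, and where the rope basket is) can ever be reached, none of them has everyone across, and every continuation just revisits them. They are: 0 scientists + 0 zombies across (rope basket back at the start); 0 scientists + 1 zombie across (rope basket there); 0 scientists + 1 zombie across (rope basket back at the start); 0 scientists + 2 zombies across (rope basket there); 0 scientists + 2 zombies across (rope basket back at the start); 0 scientists + 3 zombies across (rope basket there); 0 scientists + 3 zombies across (rope basket back at the start); 0 scientists + 4 zombies across (rope basket there); 0 scientists + 4 zombies across (rope basket back at the start); 0 scientists + 5 zombies across (rope basket there); 0 scientists + 5 zombies across (rope basket back at the start); 0 scientists + 6 zombies across (rope basket there); 1 scientist + 1 zombie across (rope basket there); 1 scientist + 1 zombie across (rope basket back at the start); 2 scientists + 2 zombies across (rope basket there); 2 scientists + 2 zombies across (rope basket back at the start); 3 scientists + 3 zombies across (rope basket there). So no valid plan exists.

impossible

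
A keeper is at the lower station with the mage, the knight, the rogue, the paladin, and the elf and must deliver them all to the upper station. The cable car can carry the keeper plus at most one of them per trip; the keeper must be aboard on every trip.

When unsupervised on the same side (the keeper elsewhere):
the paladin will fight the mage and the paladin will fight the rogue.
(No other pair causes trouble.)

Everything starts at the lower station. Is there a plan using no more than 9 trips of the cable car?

No

Counting alone: the keeper can take at most 1 across per trip to the upper station, so moving all 5 needs at least 5 loaded trips out, with a return between consecutive ones — at least 9 crossings.
The safety rule pushes this higher. Following every safe sequence of crossings, the most of the 5 that can be at the upper station as the cable car arrives there on crossing 9 is 4 — never all 5.
So the move cannot be finished within 9 crossings. (The shortest complete plan takes 11:)
1. Keeper goes to the upper station with the paladin.
2. Keeper goes back to the lower station alone.
3. Keeper goes to the upper station with the mage.
4. Keeper goes back to the lower station with the paladin.
5. Keeper goes to the upper station with the rogue.
6. Keeper goes back to the lower station alone.
7. Keeper goes to the upper station with the knight.
8. Keeper goes back to the lower station alone.
9. Keeper goes to the upper station with the elf.
10. Keeper goes back to the lower station alone.
11. Keeper goes to the upper station with the paladin.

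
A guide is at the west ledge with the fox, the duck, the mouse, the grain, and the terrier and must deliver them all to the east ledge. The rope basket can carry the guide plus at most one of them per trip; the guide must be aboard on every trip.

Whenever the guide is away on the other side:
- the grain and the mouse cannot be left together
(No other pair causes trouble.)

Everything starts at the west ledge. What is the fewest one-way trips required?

Counting alone: the guide can take at most 1 across per trip to the east ledge, so moving all 5 needs at least 5 loaded trips out, with a return between consecutive ones — at least 9 crossings.
The plan below uses exactly 9 crossings, so it is optimal:
1. Guide goes to the east ledge with the mouse.
2. Guide goes back to the west ledge alone.
3. Guide goes to the east ledge with the fox.
4. Guide goes back to the west ledge alone.
5. Guide goes to the east ledge with the duck.
6. Guide goes back to the west ledge alone.
7. Guide goes to the east ledge with the terrier.
8. Guide goes back to the west ledge alone.
9. Guide goes to the east ledge with the grain.

9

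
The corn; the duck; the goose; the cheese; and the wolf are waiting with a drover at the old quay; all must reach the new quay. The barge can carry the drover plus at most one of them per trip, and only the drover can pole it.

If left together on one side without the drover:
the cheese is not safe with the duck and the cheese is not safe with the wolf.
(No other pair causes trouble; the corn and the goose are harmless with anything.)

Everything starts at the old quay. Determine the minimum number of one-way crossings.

Counting alone: the drover can take at most 1 across per trip to the new quay, so moving all 5 needs at least 5 loaded trips out, with a return between consecutive ones — at least 9 crossings.
The safety rule pushes this higher. Following every safe sequence of crossings, the most of the 5 that can be at the new quay as the barge arrives there on crossing 9 is 4 — never all 5.
So no plan with fewer than 11 crossings exists, and this one achieves 11:
1. Drover goes to the new quay with the cheese.  [the old quay: the corn, the duck, the goose, the wolf | the new quay: the cheese]
2. Drover goes back to the old quay alone.  [the old quay: the corn, the duck, the goose, the wolf | the new quay: the cheese]
3. Drover goes to the new quay with the corn.  [the old quay: the duck, the goose, the wolf | the new quay: the cheese, the corn]
4. Drover goes back to the old quay alone.  [the old quay: the duck, the goose, the wolf | the new quay: the cheese, the corn]
5. Drover goes to the new quay with the duck.  [the old quay: the goose, the wolf | the new quay: the cheese, the corn, the duck]
6. Drover goes back to the old quay with the cheese.  [the old quay: the cheese, the goose, the wolf | the new quay: the corn, the duck]
7. Drover goes to the new quay with the wolf.  [the old quay: the cheese, the goose | the new quay: the corn, the duck, the wolf]
8. Drover goes back to the old quay alone.  [the old quay: the cheese, the goose | the new quay: the corn, the duck, the wolf]
9. Drover goes to the new quay with the goose.  [the old quay: the cheese | the new quay: the corn, the duck, the goose, the wolf]
10. Drover goes back to the old quay alone.  [the old quay: the cheese | the new quay: the corn, the duck, the goose, the wolf]
11. Drover goes to the new quay with the cheese.  [the old quay: — | the new quay: the cheese, the corn, the duck, the goose, the wolf]

11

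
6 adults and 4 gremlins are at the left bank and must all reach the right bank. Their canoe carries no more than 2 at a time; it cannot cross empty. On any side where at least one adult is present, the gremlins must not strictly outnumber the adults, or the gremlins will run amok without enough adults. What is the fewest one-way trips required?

17

Counting alone: each trip to the right bank takes at most 2 across and each return brings at least 1 back, so after t trips out (and t−1 returns) at most 2t − (t−1) of the 10 are across; that first reaches 10 at t = 9, so at least 17 crossings are needed.
The plan below uses exactly 17 crossings, so it is optimal:
1. 2 gremlins → the right bank.  (the left bank: 6A 2G; the right bank: 0A 2G)
2. 1 gremlin ← the left bank.  (the left bank: 6A 3G; the right bank: 0A 1G)
3. 2 gremlins → the right bank.  (the left bank: 6A 1G; the right bank: 0A 3G)
4. 1 gremlin ← the left bank.  (the left bank: 6A 2G; the right bank: 0A 2G)
5. 2 adults → the right bank.  (the left bank: 4A 2G; the right bank: 2A 2G)
6. 1 gremlin ← the left bank.  (the left bank: 4A 3G; the right bank: 2A 1G)
7. 1 adult and 1 gremlin → the right bank.  (the left bank: 3A 2G; the right bank: 3A 2G)
8. 1 gremlin ← the left bank.  (the left bank: 3A 3G; the right bank: 3A 1G)
9. 2 gremlins → the right bank.  (the left bank: 3A 1G; the right bank: 3A 3G)
10. 1 gremlin ← the left bank.  (the left bank: 3A 2G; the right bank: 3A 2G)
11. 1 adult and 1 gremlin → the right bank.  (the left bank: 2A 1G; the right bank: 4A 3G)
12. 1 gremlin ← the left bank.  (the left bank: 2A 2G; the right bank: 4A 2G)
13. 2 gremlins → the right bank.  (the left bank: 2A 0G; the right bank: 4A 4G)
14. 1 gremlin ← the left bank.  (the left bank: 2A 1G; the right bank: 4A 3G)
15. 1 adult and 1 gremlin → the right bank.  (the left bank: 1A 0G; the right bank: 5A 4G)
16. 1 gremlin ← the left bank.  (the left bank: 1A 1G; the right bank: 5A 3G)
17. 1 adult and 1 gremlin → the right bank.  (the left bank: 0A 0G; the right bank: 6A 4G)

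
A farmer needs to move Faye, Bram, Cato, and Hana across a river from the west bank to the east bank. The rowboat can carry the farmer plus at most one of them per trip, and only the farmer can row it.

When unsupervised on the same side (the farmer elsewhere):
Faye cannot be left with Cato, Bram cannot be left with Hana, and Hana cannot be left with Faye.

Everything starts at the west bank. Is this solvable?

Whatever the first load, the items left behind include a forbidden pair without the farmer. No opening move is safe, so no plan exists.

No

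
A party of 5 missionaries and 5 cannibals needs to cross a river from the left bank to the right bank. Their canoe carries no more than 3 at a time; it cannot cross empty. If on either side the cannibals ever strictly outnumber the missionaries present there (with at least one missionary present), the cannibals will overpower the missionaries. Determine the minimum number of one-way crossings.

11

Counting alone: each trip to the right bank takes at most 3 across and each return brings at least 1 back, so after t trips out (and t−1 returns) at most 3t − (t−1) of the 10 are across; that first reaches 10 at t = 5, so at least 9 crossings are needed.
The safety rule pushes this higher. Following every safe sequence of crossings, the most of the 10 that can be at the right bank as the canoe arrives there on crossing 9 is 9 — never all 10.
So no plan with fewer than 11 crossings exists, and this one achieves 11:
1. 2 cannibals → the right bank.  (the left bank: 5M 3C; the right bank: 0M 2C)
2. 1 cannibal ← the left bank.  (the left bank: 5M 4C; the right bank: 0M 1C)
3. 3 cannibals → the right bank.  (the left bank: 5M 1C; the right bank: 0M 4C)
4. 1 cannibal ← the left bank.  (the left bank: 5M 2C; the right bank: 0M 3C)
5. 3 missionaries → the right bank.  (the left bank: 2M 2C; the right bank: 3M 3C)
6. 1 missionary and 1 cannibal ← the left bank.  (the left bank: 3M 3C; the right bank: 2M 2C)
7. 3 missionaries → the right bank.  (the left bank: 0M 3C; the right bank: 5M 2C)
8. 1 cannibal ← the left bank.  (the left bank: 0M 4C; the right bank: 5M 1C)
9. 2 cannibals → the right bank.  (the left bank: 0M 2C; the right bank: 5M 3C)
10. 1 cannibal ← the left bank.  (the left bank: 0M 3C; the right bank: 5M 2C)
11. 3 cannibals → the right bank.  (the left bank: 0M 0C; the right bank: 5M 5C)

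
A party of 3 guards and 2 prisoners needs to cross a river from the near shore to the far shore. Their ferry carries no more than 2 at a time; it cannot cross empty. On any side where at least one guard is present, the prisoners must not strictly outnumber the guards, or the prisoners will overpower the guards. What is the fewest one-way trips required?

7

Counting alone: each trip to the far shore takes at most 2 across and each return brings at least 1 back, so after t trips out (and t−1 returns) at most 2t − (t−1) of the 5 are across; that first reaches 5 at t = 4, so at least 7 crossings are needed.
The plan below uses exactly 7 crossings, so it is optimal:
1. 2 prisoners → the far shore.  (the near shore: 3G 0P; the far shore: 0G 2P)
2. 1 prisoner ← the near shore.  (the near shore: 3G 1P; the far shore: 0G 1P)
3. 2 guards → the far shore.  (the near shore: 1G 1P; the far shore: 2G 1P)
4. 1 guard ← the near shore.  (the near shore: 2G 1P; the far shore: 1G 1P)
5. 1 guard and 1 prisoner → the far shore.  (the near shore: 1G 0P; the far shore: 2G 2P)
6. 1 prisoner ← the near shore.  (the near shore: 1G 1P; the far shore: 2G 1P)
7. 1 guard and 1 prisoner → the far shore.  (the near shore: 0G 0P; the far shore: 3G 2P)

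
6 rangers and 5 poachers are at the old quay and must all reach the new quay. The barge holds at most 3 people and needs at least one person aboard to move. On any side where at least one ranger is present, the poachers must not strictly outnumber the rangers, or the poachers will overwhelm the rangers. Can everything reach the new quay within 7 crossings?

Counting alone: each trip to the new quay takes at most 3 across and each return brings at least 1 back, so after t trips out (and t−1 returns) at most 3t − (t−1) of the 11 are across; that first reaches 11 at t = 5, so at least 9 crossings are needed.
Since 7 < 9, 7 crossings cannot be enough. (The shortest complete plan in fact takes 9:)
1. 3 poachers → the new quay.  (the old quay: 6R 2P; the new quay: 0R 3P)
2. 1 poacher ← the old quay.  (the old quay: 6R 3P; the new quay: 0R 2P)
3. 3 rangers → the new quay.  (the old quay: 3R 3P; the new quay: 3R 2P)
4. 1 ranger ← the old quay.  (the old quay: 4R 3P; the new quay: 2R 2P)
5. 2 rangers and 1 poacher → the new quay.  (the old quay: 2R 2P; the new quay: 4R 3P)
6. 1 ranger ← the old quay.  (the old quay: 3R 2P; the new quay: 3R 3P)
7. 2 rangers and 1 poacher → the new quay.  (the old quay: 1R 1P; the new quay: 5R 4P)
8. 1 ranger ← the old quay.  (the old quay: 2R 1P; the new quay: 4R 4P)
9. 2 rangers and 1 poacher → the new quay.  (the old quay: 0R 0P; the new quay: 6R 5P)

No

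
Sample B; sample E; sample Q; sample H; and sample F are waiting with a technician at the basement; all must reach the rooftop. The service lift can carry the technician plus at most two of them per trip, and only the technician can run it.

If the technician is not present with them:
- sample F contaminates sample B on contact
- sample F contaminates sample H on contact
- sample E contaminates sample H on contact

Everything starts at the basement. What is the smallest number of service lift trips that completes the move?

Counting alone: the technician can take at most 2 across per trip to the rooftop, so moving all 5 needs at least 3 loaded trips out, with a return between consecutive ones — at least 5 crossings.
The plan below uses exactly 5 crossings, so it is optimal:
1. Technician goes to the rooftop with sample B and sample H.  [the basement: sample E, sample F, sample Q | the rooftop: sample B, sample H]
2. Technician goes back to the basement alone.  [the basement: sample E, sample F, sample Q | the rooftop: sample B, sample H]
3. Technician goes to the rooftop with sample Q.  [the basement: sample E, sample F | the rooftop: sample B, sample H, sample Q]
4. Technician goes back to the basement alone.  [the basement: sample E, sample F | the rooftop: sample B, sample H, sample Q]
5. Technician goes to the rooftop with sample E and sample F.  [the basement: — | the rooftop: sample B, sample E, sample F, sample H, sample Q]

5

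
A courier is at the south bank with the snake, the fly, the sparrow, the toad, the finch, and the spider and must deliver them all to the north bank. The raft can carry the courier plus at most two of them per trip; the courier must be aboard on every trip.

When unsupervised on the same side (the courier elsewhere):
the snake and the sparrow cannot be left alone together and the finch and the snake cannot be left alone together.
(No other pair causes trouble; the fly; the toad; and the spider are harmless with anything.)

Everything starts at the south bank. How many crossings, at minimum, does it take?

Counting alone: the courier can take at most 2 across per trip to the north bank, so moving all 6 needs at least 3 loaded trips out, with a return between consecutive ones — at least 5 crossings.
The plan below uses exactly 5 crossings, so it is optimal:
1. Courier goes to the north bank with the fly and the snake.  [the south bank: the finch, the sparrow, the spider, the toad | the north bank: the fly, the snake]
2. Courier goes back to the south bank alone.  [the south bank: the finch, the sparrow, the spider, the toad | the north bank: the fly, the snake]
3. Courier goes to the north bank with the spider and the toad.  [the south bank: the finch, the sparrow | the north bank: the fly, the snake, the spider, the toad]
4. Courier goes back to the south bank alone.  [the south bank: the finch, the sparrow | the north bank: the fly, the snake, the spider, the toad]
5. Courier goes to the north bank with the finch and the sparrow.  [the south bank: — | the north bank: the finch, the fly, the snake, the sparrow, the spider, the toad]

5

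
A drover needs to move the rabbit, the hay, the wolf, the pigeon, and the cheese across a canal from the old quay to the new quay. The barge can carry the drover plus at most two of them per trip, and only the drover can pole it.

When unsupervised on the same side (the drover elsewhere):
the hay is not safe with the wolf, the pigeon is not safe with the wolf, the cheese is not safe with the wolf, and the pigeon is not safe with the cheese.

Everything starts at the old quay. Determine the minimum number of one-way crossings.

Counting alone: the drover can take at most 2 across per trip to the new quay, so moving all 5 needs at least 3 loaded trips out, with a return between consecutive ones — at least 5 crossings.
The safety rule pushes this higher. Following every safe sequence of crossings, the most of the 5 that can be at the new quay as the barge arrives there on crossing 5 is 4 — never all 5.
So no plan with fewer than 7 crossings exists, and this one achieves 7:
1. Drover goes to the new quay with the pigeon and the wolf.  [the old quay: the cheese, the hay, the rabbit | the new quay: the pigeon, the wolf]
2. Drover goes back to the old quay with the wolf.  [the old quay: the cheese, the hay, the rabbit, the wolf | the new quay: the pigeon]
3. Drover goes to the new quay with the rabbit and the wolf.  [the old quay: the cheese, the hay | the new quay: the pigeon, the rabbit, the wolf]
4. Drover goes back to the old quay with the wolf.  [the old quay: the cheese, the hay, the wolf | the new quay: the pigeon, the rabbit]
5. Drover goes to the new quay with the hay and the wolf.  [the old quay: the cheese | the new quay: the hay, the pigeon, the rabbit, the wolf]
6. Drover goes back to the old quay with the wolf.  [the old quay: the cheese, the wolf | the new quay: the hay, the pigeon, the rabbit]
7. Drover goes to the new quay with the cheese and the wolf.  [the old quay: — | the new quay: the cheese, the hay, the pigeon, the rabbit, the wolf]

7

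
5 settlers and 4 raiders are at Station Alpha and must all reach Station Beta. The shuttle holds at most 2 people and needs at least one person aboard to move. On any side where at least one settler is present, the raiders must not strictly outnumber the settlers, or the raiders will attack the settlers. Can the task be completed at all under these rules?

Yes

1. 2 raiders → Station Beta.  (Station Alpha: 5S 2R; Station Beta: 0S 2R)
2. 1 raider ← Station Alpha.  (Station Alpha: 5S 3R; Station Beta: 0S 1R)
3. 2 raiders → Station Beta.  (Station Alpha: 5S 1R; Station Beta: 0S 3R)
4. 1 raider ← Station Alpha.  (Station Alpha: 5S 2R; Station Beta: 0S 2R)
5. 2 settlers → Station Beta.  (Station Alpha: 3S 2R; Station Beta: 2S 2R)
6. 1 raider ← Station Alpha.  (Station Alpha: 3S 3R; Station Beta: 2S 1R)
7. 1 settler and 1 raider → Station Beta.  (Station Alpha: 2S 2R; Station Beta: 3S 2R)
8. 1 settler ← Station Alpha.  (Station Alpha: 3S 2R; Station Beta: 2S 2R)
9. 1 settler and 1 raider → Station Beta.  (Station Alpha: 2S 1R; Station Beta: 3S 3R)
10. 1 raider ← Station Alpha.  (Station Alpha: 2S 2R; Station Beta: 3S 2R)
11. 1 settler and 1 raider → Station Beta.  (Station Alpha: 1S 1R; Station Beta: 4S 3R)
12. 1 settler ← Station Alpha.  (Station Alpha: 2S 1R; Station Beta: 3S 3R)
13. 1 settler and 1 raider → Station Beta.  (Station Alpha: 1S 0R; Station Beta: 4S 4R)
14. 1 raider ← Station Alpha.  (Station Alpha: 1S 1R; Station Beta: 4S 3R)
15. 1 settler and 1 raider → Station Beta.  (Station Alpha: 0S 0R; Station Beta: 5S 4R)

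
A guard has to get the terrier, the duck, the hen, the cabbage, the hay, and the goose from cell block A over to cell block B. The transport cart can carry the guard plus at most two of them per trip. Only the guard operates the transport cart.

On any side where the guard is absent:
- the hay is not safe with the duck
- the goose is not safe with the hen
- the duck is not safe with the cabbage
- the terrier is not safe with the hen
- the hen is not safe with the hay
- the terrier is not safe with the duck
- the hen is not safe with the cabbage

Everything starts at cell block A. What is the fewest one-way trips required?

7

Counting alone: the guard can take at most 2 across per trip to cell block B, so moving all 6 needs at least 3 loaded trips out, with a return between consecutive ones — at least 5 crossings.
The safety rule pushes this higher. Following every safe sequence of crossings, the most of the 6 that can be at cell block B as the transport cart arrives there on crossing 5 is 4 — never all 6.
So no plan with fewer than 7 crossings exists, and this one achieves 7:
1. Guard goes to cell block B with the duck and the hen.
2. Guard goes back to cell block A alone.
3. Guard goes to cell block B with the cabbage and the terrier.
4. Guard goes back to cell block A with the duck and the hen.
5. Guard goes to cell block B with the goose and the hay.
6. Guard goes back to cell block A alone.
7. Guard goes to cell block B with the duck and the hen.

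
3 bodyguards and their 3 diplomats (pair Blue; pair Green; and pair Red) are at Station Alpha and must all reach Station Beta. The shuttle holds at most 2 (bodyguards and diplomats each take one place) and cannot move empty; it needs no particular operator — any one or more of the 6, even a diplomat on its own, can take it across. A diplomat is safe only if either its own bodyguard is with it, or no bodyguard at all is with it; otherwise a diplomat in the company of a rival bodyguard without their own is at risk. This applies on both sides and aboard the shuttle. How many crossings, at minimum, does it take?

Counting alone: each trip to Station Beta takes at most 2 across and each return brings at least 1 back, so after t trips out (and t−1 returns) at most 2t − (t−1) of the 6 are across; that first reaches 6 at t = 5, so at least 9 crossings are needed.
The safety rule pushes this higher. Following every safe sequence of crossings, the most of the 6 that can be at Station Beta as the shuttle arrives there on crossing 9 is 5 — never all 6.
So no plan with fewer than 11 crossings exists, and this one achieves 11:
1. bodyguard Blue and diplomat Blue cross → Station Beta.
2. bodyguard Blue crosses ← Station Alpha.
3. diplomat Green and diplomat Red cross → Station Beta.
4. diplomat Blue crosses ← Station Alpha.
5. bodyguard Green and bodyguard Red cross → Station Beta.
6. bodyguard Green and diplomat Green cross ← Station Alpha.
7. bodyguard Blue and bodyguard Green cross → Station Beta.
8. diplomat Red crosses ← Station Alpha.
9. diplomat Blue and diplomat Green cross → Station Beta.
10. bodyguard Red crosses ← Station Alpha.
11. bodyguard Red and diplomat Red cross → Station Beta.

11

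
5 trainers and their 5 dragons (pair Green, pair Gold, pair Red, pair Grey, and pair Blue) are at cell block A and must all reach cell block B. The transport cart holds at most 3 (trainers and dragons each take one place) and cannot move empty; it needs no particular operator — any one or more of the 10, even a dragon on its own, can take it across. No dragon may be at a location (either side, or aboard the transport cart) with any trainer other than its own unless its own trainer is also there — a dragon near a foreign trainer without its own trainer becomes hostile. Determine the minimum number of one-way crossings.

Counting alone: each trip to cell block B takes at most 3 across and each return brings at least 1 back, so after t trips out (and t−1 returns) at most 3t − (t−1) of the 10 are across; that first reaches 10 at t = 5, so at least 9 crossings are needed.
The safety rule pushes this higher. Following every safe sequence of crossings, the most of the 10 that can be at cell block B as the transport cart arrives there on crossing 9 is 9 — never all 10.
So no plan with fewer than 11 crossings exists, and this one achieves 11:
1. dragon Green and trainer Green cross → cell block B.
2. trainer Green crosses ← cell block A.
3. dragon Gold, dragon Grey, and dragon Red cross → cell block B.
4. dragon Green crosses ← cell block A.
5. trainer Gold, trainer Grey, and trainer Red cross → cell block B.
6. dragon Gold and trainer Gold cross ← cell block A.
7. trainer Blue, trainer Gold, and trainer Green cross → cell block B.
8. dragon Red crosses ← cell block A.
9. dragon Gold and dragon Green cross → cell block B.
10. dragon Green crosses ← cell block A.
11. dragon Blue, dragon Green, and dragon Red cross → cell block B.

11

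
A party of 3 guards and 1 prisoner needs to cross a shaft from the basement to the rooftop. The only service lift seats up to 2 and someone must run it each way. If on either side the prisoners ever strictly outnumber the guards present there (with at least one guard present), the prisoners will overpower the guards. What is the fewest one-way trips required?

Counting alone: each trip to the rooftop takes at most 2 across and each return brings at least 1 back, so after t trips out (and t−1 returns) at most 2t − (t−1) of the 4 are across; that first reaches 4 at t = 3, so at least 5 crossings are needed.
The plan below uses exactly 5 crossings, so it is optimal:
1. 1 guard and 1 prisoner → the rooftop.  (the basement: 2G 0P; the rooftop: 1G 1P)
2. 1 prisoner ← the basement.  (the basement: 2G 1P; the rooftop: 1G 0P)
3. 1 guard and 1 prisoner → the rooftop.  (the basement: 1G 0P; the rooftop: 2G 1P)
4. 1 prisoner ← the basement.  (the basement: 1G 1P; the rooftop: 2G 0P)
5. 1 guard and 1 prisoner → the rooftop.  (the basement: 0G 0P; the rooftop: 3G 1P)

5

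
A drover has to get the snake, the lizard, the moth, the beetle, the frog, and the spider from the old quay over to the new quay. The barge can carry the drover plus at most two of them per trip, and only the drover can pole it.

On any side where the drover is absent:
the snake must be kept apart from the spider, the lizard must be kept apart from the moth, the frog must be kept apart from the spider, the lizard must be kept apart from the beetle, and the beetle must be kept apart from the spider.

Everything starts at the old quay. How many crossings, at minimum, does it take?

Counting alone: the drover can take at most 2 across per trip to the new quay, so moving all 6 needs at least 3 loaded trips out, with a return between consecutive ones — at least 5 crossings.
The safety rule pushes this higher. Following every safe sequence of crossings, the most of the 6 that can be at the new quay as the barge arrives there on crossing 5 is 5 — never all 6.
So no plan with fewer than 7 crossings exists, and this one achieves 7:
1. Drover goes to the new quay with the lizard and the spider.
2. Drover goes back to the old quay alone.
3. Drover goes to the new quay with the moth and the snake.
4. Drover goes back to the old quay with the lizard and the spider.
5. Drover goes to the new quay with the beetle and the frog.
6. Drover goes back to the old quay alone.
7. Drover goes to the new quay with the lizard and the spider.

7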